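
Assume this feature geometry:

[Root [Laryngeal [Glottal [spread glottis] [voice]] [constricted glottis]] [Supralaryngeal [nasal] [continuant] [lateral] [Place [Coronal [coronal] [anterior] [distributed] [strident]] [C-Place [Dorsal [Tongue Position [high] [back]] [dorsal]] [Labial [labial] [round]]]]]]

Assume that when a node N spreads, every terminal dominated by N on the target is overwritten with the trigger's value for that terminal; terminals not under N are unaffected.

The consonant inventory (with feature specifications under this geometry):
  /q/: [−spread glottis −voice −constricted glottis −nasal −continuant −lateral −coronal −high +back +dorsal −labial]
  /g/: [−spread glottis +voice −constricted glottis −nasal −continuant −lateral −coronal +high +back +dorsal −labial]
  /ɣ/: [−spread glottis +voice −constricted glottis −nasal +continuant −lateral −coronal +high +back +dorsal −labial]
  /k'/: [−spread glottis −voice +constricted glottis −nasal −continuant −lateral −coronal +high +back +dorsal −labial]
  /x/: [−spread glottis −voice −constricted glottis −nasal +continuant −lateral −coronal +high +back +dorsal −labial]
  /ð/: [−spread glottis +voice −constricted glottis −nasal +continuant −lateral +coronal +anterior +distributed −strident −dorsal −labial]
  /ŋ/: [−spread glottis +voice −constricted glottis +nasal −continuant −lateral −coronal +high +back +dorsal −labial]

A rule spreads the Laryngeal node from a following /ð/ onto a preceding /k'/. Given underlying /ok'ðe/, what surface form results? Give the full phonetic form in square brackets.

[ogðe]

The Laryngeal node dominates the terminals [spread glottis], [voice], [constricted glottis].
The target acquires /ð/'s values for everything under Laryngeal — [−spread glottis], [+voice], [−constricted glottis] — while keeping its own [nasal], [continuant], [lateral], ….
Among the inventory, only /g/ has exactly this specification, giving the surface form [ogðe].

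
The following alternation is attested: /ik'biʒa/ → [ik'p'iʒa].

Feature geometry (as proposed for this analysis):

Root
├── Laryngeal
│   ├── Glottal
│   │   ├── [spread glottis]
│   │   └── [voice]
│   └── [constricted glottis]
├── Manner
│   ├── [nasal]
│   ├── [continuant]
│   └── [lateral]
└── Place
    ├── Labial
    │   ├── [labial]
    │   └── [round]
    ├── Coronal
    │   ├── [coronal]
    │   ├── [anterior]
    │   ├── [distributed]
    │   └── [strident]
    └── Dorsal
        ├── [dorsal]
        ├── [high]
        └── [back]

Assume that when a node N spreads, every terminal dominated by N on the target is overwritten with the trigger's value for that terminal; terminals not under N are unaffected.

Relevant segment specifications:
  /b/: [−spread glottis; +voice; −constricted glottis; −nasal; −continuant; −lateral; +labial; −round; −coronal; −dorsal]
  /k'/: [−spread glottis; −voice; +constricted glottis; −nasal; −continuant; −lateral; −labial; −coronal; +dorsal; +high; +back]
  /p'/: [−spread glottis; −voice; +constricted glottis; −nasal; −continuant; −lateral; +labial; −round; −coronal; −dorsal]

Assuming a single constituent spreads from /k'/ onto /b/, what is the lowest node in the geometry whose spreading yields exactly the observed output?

/b/ and [p'] differ in [voice], [constricted glottis]; every other specified feature is identical.
These terminals are all dominated by Laryngeal, and no proper subconstituent of Laryngeal covers them all; Laryngeal is their lowest common ancestor.
If Laryngeal spreads, every terminal under it takes /k'/'s value, producing [p'] as observed.
Since [labial], [dorsal] are preserved even though /k'/ disagrees there, no node above Laryngeal spread.

Laryngeal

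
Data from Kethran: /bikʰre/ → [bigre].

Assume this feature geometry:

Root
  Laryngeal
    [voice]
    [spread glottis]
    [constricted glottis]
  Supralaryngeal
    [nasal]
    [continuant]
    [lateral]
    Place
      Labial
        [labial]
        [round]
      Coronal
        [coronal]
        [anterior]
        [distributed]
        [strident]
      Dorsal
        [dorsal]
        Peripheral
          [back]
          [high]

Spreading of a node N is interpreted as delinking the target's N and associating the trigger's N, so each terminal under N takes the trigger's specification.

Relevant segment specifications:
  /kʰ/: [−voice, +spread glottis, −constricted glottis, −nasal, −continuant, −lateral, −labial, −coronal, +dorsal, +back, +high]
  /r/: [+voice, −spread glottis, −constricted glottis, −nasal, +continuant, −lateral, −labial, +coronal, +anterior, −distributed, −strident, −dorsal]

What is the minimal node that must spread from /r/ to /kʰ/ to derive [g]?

Laryngeal

The alternation /kʰ/ → [g] changes [voice], [spread glottis] and nothing else.
In this geometry the lowest node dominating all of them is Laryngeal: every daughter of Laryngeal dominates only a proper subset, so no lower node suffices.
Spreading Laryngeal from /r/ overwrites each of those terminals with /r/'s values, yielding exactly [g].
[continuant], [dorsal] — on which /r/ differs from /kʰ/ — are unchanged, so Root cannot have spread; the constituent is no larger than Laryngeal.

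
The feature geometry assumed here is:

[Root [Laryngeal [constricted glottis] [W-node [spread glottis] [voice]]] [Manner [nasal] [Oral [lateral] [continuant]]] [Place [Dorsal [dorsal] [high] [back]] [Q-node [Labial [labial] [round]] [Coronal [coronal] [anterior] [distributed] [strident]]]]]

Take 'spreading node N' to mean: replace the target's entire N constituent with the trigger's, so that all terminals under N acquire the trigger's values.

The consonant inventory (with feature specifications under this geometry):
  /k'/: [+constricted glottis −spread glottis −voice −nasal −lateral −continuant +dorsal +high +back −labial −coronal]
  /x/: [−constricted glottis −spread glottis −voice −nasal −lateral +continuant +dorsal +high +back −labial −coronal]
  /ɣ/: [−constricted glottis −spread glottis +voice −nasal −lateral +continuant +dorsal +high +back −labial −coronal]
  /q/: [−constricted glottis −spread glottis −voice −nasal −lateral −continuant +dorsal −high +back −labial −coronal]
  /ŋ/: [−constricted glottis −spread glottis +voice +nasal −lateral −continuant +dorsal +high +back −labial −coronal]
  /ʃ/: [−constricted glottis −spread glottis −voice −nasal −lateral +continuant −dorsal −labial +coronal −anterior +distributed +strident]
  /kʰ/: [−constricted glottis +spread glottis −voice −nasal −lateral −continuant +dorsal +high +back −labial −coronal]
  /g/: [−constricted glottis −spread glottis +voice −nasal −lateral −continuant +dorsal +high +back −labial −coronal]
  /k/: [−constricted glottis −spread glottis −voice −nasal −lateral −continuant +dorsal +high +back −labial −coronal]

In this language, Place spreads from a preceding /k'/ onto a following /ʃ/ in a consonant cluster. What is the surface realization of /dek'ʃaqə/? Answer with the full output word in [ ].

[dek'xaqə]

The Place node dominates the terminals [dorsal], [high], [back], [labial], [round], [coronal], [anterior], [distributed], [strident].
The target acquires /k'/'s values for everything under Place — [+dorsal], [+high], [+back], [−labial], [−coronal] — while keeping its own [constricted glottis], [spread glottis], [voice], ….
The resulting bundle matches /x/ in the inventory; substituting it for /ʃ/ gives [dek'xaqə].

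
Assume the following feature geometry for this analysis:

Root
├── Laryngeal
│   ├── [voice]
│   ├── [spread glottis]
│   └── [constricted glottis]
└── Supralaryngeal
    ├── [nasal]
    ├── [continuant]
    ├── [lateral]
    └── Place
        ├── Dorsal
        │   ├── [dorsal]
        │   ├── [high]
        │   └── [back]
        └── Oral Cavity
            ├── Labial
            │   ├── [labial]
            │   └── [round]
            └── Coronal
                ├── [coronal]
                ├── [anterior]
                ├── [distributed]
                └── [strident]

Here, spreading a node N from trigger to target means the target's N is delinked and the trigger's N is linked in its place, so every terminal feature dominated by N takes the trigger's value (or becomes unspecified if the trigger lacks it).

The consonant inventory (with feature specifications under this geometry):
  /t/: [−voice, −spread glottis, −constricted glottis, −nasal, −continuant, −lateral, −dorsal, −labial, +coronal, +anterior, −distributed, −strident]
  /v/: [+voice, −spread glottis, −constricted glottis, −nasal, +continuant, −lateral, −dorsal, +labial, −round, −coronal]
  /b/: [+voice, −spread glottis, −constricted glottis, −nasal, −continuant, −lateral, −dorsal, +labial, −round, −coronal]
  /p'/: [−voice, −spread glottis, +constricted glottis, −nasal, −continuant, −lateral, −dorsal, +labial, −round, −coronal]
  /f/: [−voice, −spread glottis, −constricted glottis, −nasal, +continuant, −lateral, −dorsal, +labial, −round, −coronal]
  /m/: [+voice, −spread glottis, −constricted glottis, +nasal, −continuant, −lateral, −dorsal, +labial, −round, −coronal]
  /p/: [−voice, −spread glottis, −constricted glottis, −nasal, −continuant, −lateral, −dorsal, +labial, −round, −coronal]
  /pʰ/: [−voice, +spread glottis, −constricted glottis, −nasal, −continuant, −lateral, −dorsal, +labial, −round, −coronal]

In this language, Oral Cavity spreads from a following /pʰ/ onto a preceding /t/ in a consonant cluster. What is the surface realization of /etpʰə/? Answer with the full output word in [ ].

[eppʰə]

Terminals under Oral Cavity in this geometry: [labial], [round], [coronal], [anterior], [distributed], [strident].
Spreading Oral Cavity from /pʰ/ onto /t/ replaces those values with /pʰ/'s: [+labial], [−round], [−coronal]. Features outside Oral Cavity ([voice], [spread glottis], [constricted glottis], …) stay as in /t/.
Among the inventory, only /p/ has exactly this specification, giving the surface form [eppʰə].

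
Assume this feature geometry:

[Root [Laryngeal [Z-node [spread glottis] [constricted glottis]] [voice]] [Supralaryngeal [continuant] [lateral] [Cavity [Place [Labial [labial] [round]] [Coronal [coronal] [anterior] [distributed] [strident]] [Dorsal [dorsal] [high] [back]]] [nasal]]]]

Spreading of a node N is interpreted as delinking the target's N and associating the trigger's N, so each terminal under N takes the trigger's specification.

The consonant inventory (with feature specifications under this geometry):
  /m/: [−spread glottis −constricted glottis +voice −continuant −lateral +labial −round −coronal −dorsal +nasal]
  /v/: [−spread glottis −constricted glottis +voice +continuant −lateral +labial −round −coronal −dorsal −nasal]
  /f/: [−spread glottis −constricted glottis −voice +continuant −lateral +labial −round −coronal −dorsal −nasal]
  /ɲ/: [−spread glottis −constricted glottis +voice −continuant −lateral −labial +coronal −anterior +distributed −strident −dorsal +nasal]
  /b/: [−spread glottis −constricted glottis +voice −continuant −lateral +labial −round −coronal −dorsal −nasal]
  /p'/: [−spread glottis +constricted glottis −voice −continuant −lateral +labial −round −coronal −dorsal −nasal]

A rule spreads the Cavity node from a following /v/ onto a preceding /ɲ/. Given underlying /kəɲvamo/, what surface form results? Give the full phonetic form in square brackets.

The Cavity node dominates the terminals [labial], [round], [coronal], [anterior], [distributed], [strident], [dorsal], [high], [back], [nasal].
Spreading Cavity from /v/ onto /ɲ/ replaces those values with /v/'s: [+labial], [−round], [−coronal], [−dorsal], [−nasal]. Features outside Cavity ([spread glottis], [constricted glottis], [voice], …) stay as in /ɲ/.
This feature bundle is that of [b], so /kəɲvamo/ surfaces as [kəbvamo].

[kəbvamo]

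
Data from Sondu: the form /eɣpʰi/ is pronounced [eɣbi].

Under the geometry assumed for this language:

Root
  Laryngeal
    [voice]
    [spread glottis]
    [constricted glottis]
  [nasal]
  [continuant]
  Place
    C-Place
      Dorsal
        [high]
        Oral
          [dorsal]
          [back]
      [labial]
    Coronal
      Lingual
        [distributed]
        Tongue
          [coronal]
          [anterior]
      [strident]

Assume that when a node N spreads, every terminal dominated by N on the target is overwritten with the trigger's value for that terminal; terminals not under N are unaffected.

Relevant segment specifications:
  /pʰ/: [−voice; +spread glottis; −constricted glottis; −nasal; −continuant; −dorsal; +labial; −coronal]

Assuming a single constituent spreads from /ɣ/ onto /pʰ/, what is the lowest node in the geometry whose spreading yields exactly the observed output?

Laryngeal

/pʰ/ and [b] differ in [voice], [spread glottis]; every other specified feature is identical.
Tracing each changed feature up the tree, the paths first meet at Laryngeal; any lower node misses at least one of them.
Spreading Laryngeal from /ɣ/ overwrites each of those terminals with /ɣ/'s values, yielding exactly [b].
[dorsal], [labial] — on which /ɣ/ differs from /pʰ/ — are unchanged, so Root cannot have spread; the constituent is no larger than Laryngeal.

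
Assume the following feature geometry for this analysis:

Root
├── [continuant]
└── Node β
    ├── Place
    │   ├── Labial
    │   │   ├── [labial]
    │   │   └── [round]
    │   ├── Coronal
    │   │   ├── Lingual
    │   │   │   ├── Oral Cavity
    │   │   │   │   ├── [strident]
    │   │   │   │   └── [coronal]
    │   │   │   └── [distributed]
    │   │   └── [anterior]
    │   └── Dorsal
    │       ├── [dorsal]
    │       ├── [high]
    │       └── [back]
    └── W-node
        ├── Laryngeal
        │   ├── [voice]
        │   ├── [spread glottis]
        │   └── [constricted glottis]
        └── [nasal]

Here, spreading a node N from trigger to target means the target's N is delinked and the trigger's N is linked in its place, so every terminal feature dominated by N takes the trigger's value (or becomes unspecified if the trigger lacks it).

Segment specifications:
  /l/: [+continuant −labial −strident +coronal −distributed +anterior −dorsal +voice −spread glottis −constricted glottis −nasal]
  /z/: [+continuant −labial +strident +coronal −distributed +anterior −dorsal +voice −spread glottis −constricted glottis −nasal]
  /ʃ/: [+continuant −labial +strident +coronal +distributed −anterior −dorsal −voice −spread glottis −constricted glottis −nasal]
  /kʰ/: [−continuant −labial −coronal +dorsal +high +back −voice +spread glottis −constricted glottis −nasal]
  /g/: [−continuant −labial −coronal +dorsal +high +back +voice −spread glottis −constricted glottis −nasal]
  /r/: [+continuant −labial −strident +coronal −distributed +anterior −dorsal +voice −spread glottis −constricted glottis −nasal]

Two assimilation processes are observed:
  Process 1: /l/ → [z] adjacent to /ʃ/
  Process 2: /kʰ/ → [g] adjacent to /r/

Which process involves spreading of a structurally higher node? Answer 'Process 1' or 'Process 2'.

In Process 1, [strident] changes, so the minimal spreading node is [strident] at depth 6.
Process 2 alters [voice], [spread glottis]; the lowest common ancestor is Laryngeal (depth 3 from Root).
Depth 3 < depth 6; Process 2 involves the structurally higher constituent Laryngeal.

Process 2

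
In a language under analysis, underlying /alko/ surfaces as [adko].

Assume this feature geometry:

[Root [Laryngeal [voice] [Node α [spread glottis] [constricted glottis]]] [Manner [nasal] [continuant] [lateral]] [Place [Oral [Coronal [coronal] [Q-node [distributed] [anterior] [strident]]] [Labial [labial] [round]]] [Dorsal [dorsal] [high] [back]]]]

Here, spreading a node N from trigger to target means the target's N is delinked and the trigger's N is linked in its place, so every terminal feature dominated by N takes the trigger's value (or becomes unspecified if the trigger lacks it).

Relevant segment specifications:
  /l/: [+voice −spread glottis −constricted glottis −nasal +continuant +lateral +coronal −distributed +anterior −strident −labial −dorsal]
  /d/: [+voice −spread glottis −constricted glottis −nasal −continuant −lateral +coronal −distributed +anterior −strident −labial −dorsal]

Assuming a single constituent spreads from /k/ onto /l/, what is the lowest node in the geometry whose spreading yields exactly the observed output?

Manner

Comparing /l/ with its surface form [d], the features that change are [continuant], [lateral].
Tracing each changed feature up the tree, the paths first meet at Manner; any lower node misses at least one of them.
Delinking /l/'s Manner and associating /k/'s Manner gives precisely the feature bundle of [d].
Had Root spread, [coronal], [voice] would have taken /k/'s values; they stay as in /l/, confirming the spreading constituent is exactly Manner.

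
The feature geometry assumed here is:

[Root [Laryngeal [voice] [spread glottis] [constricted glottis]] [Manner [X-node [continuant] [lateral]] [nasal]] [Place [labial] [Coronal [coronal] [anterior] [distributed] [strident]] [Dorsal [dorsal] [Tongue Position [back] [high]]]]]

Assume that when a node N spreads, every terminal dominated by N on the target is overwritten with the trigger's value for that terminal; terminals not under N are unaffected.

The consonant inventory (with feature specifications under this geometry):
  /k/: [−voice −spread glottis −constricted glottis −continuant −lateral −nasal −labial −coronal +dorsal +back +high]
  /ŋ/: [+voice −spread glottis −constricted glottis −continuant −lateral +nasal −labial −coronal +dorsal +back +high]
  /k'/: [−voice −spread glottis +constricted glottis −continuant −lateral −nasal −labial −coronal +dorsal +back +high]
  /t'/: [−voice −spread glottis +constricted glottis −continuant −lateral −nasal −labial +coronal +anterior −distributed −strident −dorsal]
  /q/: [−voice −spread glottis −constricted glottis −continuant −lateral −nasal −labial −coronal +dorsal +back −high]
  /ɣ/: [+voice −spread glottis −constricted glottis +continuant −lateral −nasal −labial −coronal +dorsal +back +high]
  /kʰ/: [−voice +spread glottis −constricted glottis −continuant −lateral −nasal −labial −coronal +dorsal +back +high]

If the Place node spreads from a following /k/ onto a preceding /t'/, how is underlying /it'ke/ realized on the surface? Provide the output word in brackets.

[ik'ke]

Place immediately or transitively dominates [labial], [coronal], [anterior], [distributed], [strident], [dorsal], [back], [high].
The target acquires /k/'s values for everything under Place — [−labial], [−coronal], [+dorsal], [+back], [+high] — while keeping its own [voice], [spread glottis], [constricted glottis], ….
This feature bundle is that of [k'], so /it'ke/ surfaces as [ik'ke].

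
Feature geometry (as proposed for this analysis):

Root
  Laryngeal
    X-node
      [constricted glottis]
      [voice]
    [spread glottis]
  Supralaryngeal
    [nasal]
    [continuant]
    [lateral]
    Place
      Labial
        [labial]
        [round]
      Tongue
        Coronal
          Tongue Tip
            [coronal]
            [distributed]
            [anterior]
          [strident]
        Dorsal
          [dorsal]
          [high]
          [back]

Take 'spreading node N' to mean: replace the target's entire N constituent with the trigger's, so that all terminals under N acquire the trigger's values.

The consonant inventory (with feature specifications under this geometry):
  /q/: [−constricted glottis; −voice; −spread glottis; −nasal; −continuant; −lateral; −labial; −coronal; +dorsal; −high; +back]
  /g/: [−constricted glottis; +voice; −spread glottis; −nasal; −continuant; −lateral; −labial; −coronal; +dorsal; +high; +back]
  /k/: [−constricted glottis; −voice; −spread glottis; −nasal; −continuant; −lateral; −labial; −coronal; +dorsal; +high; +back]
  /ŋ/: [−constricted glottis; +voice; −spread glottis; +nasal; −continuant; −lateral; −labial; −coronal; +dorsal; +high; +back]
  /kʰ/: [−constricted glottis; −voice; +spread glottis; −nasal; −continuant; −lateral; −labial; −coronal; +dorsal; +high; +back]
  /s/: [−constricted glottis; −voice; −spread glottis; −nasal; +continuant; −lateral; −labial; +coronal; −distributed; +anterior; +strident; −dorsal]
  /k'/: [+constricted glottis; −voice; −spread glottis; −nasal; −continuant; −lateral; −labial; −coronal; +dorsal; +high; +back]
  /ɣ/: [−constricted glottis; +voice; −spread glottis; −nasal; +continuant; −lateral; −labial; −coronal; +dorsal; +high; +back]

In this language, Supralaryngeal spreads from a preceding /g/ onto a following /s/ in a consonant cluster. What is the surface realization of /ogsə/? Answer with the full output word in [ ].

[ogkə]

The Supralaryngeal node dominates the terminals [nasal], [continuant], [lateral], [labial], [round], [coronal], [distributed], [anterior], [strident], [dorsal], [high], [back].
Spreading Supralaryngeal from /g/ onto /s/ replaces those values with /g/'s: [−nasal], [−continuant], [−lateral], [−labial], [−coronal], [+dorsal], [+high], [+back]. Features outside Supralaryngeal ([constricted glottis], [voice], [spread glottis]) stay as in /s/.
The resulting bundle matches /k/ in the inventory; substituting it for /s/ gives [ogkə].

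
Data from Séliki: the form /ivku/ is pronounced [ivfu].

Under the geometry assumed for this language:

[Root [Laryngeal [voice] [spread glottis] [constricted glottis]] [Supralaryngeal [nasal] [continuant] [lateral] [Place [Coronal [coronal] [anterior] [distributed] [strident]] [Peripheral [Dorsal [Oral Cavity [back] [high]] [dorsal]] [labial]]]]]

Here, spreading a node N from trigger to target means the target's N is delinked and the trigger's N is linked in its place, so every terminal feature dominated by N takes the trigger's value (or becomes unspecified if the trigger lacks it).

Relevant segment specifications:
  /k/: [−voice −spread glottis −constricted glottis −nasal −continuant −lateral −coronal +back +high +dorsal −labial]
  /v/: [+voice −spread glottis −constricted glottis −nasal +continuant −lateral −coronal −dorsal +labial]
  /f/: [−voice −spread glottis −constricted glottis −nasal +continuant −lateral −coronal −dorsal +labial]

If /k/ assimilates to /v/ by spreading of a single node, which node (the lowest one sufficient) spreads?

Comparing /k/ with its surface form [f], the features that change are [continuant], [labial], [dorsal], [high], [back].
The smallest constituent containing every changed terminal is Supralaryngeal — each of its daughters lacks at least one of the affected features.
Delinking /k/'s Supralaryngeal and associating /v/'s Supralaryngeal gives precisely the feature bundle of [f].
Had Root spread, [voice] would have taken /v/'s value; it stays as in /k/, confirming the spreading constituent is exactly Supralaryngeal.

Supralaryngeal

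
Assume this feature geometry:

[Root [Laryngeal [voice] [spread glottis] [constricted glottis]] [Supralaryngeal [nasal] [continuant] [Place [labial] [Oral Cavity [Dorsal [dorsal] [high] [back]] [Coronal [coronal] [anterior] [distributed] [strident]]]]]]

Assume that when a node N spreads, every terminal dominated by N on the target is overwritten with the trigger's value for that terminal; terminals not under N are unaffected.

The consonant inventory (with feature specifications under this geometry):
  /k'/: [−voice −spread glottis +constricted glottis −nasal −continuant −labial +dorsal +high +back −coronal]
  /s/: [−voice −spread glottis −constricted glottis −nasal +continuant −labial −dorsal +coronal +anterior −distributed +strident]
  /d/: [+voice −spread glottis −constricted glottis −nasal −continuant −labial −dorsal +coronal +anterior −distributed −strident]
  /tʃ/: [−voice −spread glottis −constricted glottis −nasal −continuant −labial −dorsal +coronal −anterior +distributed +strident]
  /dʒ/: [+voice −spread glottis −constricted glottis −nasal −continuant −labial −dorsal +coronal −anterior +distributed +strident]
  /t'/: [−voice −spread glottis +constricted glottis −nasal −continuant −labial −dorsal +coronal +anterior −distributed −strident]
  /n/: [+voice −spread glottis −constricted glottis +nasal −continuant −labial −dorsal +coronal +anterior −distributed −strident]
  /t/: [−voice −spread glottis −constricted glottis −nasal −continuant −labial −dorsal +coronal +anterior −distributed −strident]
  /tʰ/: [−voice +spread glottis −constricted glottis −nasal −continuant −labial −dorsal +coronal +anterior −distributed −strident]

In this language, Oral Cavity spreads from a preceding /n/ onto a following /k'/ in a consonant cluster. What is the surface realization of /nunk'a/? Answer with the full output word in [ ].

[nunt'a]

Terminals under Oral Cavity in this geometry: [dorsal], [high], [back], [coronal], [anterior], [distributed], [strident].
The target acquires /n/'s values for everything under Oral Cavity — [−dorsal], [+coronal], [+anterior], [−distributed], [−strident] — while keeping its own [voice], [spread glottis], [constricted glottis], ….
This feature bundle is that of [t'], so /nunk'a/ surfaces as [nunt'a].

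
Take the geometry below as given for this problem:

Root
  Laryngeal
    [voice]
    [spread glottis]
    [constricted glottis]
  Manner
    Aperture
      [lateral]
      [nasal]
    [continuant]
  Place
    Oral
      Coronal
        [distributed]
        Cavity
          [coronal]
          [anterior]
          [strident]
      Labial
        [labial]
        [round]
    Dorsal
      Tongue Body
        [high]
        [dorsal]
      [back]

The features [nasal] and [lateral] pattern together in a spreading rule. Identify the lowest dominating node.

[nasal] lies under Aperture (below Manner).
[lateral]: Root ▹ Manner ▹ Aperture ▹ [lateral].
These paths first converge at Aperture; no daughter of Aperture dominates all 2 features, so Aperture is the minimal constituent.

Aperture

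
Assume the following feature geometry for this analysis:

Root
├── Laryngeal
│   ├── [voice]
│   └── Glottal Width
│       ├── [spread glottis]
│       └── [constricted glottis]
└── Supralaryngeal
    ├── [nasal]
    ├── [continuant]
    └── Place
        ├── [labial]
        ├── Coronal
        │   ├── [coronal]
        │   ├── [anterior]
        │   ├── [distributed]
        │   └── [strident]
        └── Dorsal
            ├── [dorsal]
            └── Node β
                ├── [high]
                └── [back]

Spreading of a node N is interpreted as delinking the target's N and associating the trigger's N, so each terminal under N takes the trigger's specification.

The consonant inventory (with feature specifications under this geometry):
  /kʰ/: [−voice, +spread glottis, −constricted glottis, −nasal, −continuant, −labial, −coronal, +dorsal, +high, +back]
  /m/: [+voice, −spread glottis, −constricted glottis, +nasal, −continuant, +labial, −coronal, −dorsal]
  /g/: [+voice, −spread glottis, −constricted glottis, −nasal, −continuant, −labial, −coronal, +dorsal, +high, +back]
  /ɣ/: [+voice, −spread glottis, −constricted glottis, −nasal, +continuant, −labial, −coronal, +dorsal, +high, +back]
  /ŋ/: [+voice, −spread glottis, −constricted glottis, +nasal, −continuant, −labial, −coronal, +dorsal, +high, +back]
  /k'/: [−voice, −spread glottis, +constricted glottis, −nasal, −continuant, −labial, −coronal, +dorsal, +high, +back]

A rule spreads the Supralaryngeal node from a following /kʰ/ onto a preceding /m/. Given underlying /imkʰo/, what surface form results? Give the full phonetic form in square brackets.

The Supralaryngeal node dominates the terminals [nasal], [continuant], [labial], [coronal], [anterior], [distributed], [strident], [dorsal], [high], [back].
The target acquires /kʰ/'s values for everything under Supralaryngeal — [−nasal], [−continuant], [−labial], [−coronal], [+dorsal], [+high], [+back] — while keeping its own [voice], [spread glottis], [constricted glottis].
This feature bundle is that of [g], so /imkʰo/ surfaces as [igkʰo].

[igkʰo]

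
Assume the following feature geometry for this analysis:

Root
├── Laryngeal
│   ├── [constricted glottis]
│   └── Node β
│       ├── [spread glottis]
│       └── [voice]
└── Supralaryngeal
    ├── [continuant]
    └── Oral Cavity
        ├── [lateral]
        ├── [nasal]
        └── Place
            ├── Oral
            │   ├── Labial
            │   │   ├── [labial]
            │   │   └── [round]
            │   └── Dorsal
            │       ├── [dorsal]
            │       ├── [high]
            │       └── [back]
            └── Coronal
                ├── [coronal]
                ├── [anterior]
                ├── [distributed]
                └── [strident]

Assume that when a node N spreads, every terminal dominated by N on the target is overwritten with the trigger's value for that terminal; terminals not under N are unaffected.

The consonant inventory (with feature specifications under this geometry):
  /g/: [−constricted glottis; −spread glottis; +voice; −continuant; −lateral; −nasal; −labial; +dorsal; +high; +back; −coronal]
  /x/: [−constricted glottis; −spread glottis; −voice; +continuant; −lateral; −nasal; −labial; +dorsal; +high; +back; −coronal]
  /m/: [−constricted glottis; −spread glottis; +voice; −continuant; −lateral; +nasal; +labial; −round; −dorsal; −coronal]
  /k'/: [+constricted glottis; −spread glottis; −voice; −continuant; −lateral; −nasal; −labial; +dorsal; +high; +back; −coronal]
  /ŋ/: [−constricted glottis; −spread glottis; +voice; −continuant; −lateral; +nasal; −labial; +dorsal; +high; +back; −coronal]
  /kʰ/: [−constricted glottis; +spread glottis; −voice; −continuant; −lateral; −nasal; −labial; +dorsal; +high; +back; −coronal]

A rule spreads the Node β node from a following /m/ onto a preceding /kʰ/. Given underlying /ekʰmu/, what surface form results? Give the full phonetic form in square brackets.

[egmu]

Terminals under Node β in this geometry: [spread glottis], [voice].
The target acquires /m/'s values for everything under Node β — [−spread glottis], [+voice] — while keeping its own [constricted glottis], [continuant], [lateral], ….
Among the inventory, only /g/ has exactly this specification, giving the surface form [egmu].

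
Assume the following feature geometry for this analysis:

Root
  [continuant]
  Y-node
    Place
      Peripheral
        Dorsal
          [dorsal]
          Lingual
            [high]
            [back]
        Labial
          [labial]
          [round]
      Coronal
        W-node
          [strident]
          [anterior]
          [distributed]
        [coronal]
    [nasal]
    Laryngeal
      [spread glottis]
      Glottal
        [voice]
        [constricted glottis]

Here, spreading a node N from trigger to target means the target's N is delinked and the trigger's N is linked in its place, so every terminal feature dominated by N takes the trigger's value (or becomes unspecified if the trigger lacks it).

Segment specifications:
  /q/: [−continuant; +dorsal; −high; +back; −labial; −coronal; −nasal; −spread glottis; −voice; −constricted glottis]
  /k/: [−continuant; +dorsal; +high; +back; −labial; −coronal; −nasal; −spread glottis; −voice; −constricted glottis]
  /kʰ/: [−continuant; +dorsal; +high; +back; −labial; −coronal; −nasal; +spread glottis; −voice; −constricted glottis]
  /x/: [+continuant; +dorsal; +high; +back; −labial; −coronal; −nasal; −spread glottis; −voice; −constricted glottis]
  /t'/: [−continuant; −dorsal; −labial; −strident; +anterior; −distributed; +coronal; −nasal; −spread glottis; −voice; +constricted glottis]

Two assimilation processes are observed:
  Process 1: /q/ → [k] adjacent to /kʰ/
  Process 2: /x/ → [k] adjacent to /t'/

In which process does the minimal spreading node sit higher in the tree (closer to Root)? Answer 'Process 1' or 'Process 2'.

Process 1: the feature that changes is [high]; the minimal node is [high] (depth 6).
In Process 2, [continuant] changes, so the minimal spreading node is [continuant] at depth 1.
[continuant] (depth 1) sits above [high] (depth 6), making Process 2 the one with the higher spreading node.

Process 2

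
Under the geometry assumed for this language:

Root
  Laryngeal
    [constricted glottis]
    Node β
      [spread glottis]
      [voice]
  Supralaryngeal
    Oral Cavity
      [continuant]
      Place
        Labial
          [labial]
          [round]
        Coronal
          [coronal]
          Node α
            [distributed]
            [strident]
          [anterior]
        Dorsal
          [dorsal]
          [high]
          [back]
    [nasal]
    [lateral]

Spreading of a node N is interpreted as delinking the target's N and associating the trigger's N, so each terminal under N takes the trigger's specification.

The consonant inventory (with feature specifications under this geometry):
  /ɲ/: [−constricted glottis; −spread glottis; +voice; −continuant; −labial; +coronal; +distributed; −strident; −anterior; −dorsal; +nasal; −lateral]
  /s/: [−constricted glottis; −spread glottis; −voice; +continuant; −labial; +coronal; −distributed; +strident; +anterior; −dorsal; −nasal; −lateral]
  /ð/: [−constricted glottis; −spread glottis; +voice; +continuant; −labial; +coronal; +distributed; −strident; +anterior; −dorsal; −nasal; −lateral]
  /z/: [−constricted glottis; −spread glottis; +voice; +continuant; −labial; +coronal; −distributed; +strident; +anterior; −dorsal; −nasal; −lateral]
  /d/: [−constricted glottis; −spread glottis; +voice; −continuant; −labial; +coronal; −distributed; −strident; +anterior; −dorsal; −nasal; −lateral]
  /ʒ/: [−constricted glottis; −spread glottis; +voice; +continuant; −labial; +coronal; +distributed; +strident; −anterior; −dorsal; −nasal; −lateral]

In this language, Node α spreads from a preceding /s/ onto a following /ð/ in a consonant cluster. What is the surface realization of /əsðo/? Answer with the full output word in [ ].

Node α immediately or transitively dominates [distributed], [strident].
After delinking /ð/'s Node α and linking /s/'s, the affected terminals become [−distributed], [+strident]; [constricted glottis], [spread glottis], [voice], … (outside Node α) are retained from /ð/.
The resulting bundle matches /z/ in the inventory; substituting it for /ð/ gives [əszo].

[əszo]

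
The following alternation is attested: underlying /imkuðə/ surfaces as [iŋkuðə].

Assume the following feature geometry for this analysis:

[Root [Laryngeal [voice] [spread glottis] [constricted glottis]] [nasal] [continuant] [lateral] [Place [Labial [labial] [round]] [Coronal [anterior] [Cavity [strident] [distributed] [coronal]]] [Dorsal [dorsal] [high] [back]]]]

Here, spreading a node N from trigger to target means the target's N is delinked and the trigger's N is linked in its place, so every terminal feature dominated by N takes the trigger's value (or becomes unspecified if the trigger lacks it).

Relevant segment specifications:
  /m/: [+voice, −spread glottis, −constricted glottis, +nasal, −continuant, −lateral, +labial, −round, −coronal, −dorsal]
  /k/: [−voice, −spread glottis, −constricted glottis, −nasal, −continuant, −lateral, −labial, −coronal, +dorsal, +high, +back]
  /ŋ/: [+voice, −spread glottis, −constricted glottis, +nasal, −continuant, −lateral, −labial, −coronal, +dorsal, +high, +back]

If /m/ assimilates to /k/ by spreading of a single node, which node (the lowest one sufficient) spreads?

Comparing /m/ with its surface form [ŋ], the features that change are [labial], [round], [dorsal], [high], [back].
These terminals are all dominated by Place, and no proper subconstituent of Place covers them all; Place is their lowest common ancestor.
If Place spreads, every terminal under it takes /k/'s value, producing [ŋ] as observed.
Since [voice], [nasal] are preserved even though /k/ disagrees there, no node above Place spread.

Place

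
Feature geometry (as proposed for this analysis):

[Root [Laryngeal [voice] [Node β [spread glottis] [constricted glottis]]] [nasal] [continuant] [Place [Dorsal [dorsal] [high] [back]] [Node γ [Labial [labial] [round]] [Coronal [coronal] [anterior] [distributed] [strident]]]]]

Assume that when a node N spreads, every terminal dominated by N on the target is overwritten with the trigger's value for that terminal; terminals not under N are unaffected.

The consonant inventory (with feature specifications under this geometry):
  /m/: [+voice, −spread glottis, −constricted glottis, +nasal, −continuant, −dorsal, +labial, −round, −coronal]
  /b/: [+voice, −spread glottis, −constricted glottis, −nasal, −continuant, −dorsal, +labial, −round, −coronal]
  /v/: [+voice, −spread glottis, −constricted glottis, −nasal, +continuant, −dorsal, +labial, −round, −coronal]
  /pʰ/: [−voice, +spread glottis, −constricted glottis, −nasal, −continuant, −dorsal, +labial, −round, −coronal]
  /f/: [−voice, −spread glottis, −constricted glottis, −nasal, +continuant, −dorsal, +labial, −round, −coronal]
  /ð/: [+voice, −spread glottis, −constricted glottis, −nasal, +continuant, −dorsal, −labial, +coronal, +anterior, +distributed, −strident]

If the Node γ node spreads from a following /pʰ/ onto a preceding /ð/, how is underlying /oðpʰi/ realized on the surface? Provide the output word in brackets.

[ovpʰi]

The Node γ node dominates the terminals [labial], [round], [coronal], [anterior], [distributed], [strident].
After delinking /ð/'s Node γ and linking /pʰ/'s, the affected terminals become [+labial], [−round], [−coronal]; [voice], [spread glottis], [constricted glottis], … (outside Node γ) are retained from /ð/.
Among the inventory, only /v/ has exactly this specification, giving the surface form [ovpʰi].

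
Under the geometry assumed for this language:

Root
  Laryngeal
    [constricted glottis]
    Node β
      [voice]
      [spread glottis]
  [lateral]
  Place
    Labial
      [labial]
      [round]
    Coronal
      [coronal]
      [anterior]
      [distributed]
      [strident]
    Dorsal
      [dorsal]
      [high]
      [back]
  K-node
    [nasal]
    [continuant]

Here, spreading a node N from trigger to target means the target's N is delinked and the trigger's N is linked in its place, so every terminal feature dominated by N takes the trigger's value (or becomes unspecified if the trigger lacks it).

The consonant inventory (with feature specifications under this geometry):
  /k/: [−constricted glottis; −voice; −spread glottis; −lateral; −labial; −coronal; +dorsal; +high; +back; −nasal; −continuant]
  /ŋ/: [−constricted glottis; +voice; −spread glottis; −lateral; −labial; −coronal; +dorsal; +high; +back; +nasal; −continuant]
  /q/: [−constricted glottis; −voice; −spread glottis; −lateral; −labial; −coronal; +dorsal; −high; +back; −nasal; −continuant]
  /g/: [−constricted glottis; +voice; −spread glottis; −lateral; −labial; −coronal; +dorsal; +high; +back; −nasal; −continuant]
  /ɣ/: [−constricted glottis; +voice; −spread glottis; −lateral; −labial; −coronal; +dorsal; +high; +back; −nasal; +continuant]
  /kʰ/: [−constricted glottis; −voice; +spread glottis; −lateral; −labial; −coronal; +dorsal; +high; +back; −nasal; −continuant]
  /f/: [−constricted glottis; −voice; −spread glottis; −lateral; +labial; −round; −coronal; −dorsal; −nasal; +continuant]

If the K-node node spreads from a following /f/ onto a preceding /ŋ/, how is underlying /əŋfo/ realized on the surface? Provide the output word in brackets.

K-node immediately or transitively dominates [nasal], [continuant].
After delinking /ŋ/'s K-node and linking /f/'s, the affected terminals become [−nasal], [+continuant]; [constricted glottis], [voice], [spread glottis], … (outside K-node) are retained from /ŋ/.
The resulting bundle matches /ɣ/ in the inventory; substituting it for /ŋ/ gives [əɣfo].

[əɣfo]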